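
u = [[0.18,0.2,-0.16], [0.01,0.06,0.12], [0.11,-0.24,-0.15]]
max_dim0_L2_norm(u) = 0.32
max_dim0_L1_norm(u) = 0.5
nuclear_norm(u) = 0.71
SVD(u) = [[-0.33,-0.94,-0.07], [-0.30,0.18,-0.94], [0.89,-0.29,-0.34]] @ diag([0.3230863346023669, 0.3126165619800841, 0.0786517995277892]) @ [[0.11, -0.93, -0.36], [-0.64, -0.35, 0.69], [-0.76, 0.16, -0.63]]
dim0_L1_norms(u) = [0.3, 0.5, 0.43]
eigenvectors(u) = [[-0.96+0.00j, 0.24+0.50j, 0.24-0.50j], [-0.21+0.00j, (-0.18-0.36j), (-0.18+0.36j)], [(-0.16+0j), (0.73+0j), (0.73-0j)]]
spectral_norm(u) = 0.32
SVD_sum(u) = [[-0.01,0.10,0.04],[-0.01,0.09,0.04],[0.03,-0.27,-0.10]] + [[0.19, 0.10, -0.20], [-0.04, -0.02, 0.04], [0.06, 0.03, -0.06]] + [[0.0, -0.0, 0.0],[0.06, -0.01, 0.05],[0.02, -0.0, 0.02]]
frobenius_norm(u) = 0.46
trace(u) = 0.09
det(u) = 0.01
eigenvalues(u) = [(0.2+0j), (-0.05+0.19j), (-0.05-0.19j)]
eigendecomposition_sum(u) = [[(0.15+0j), 0.21-0.00j, -0j],[(0.03+0j), 0.05-0.00j, 0.00-0.00j],[0.02+0.00j, (0.04-0j), 0.00-0.00j]] + [[(0.01+0.03j), -0.01-0.11j, (-0.08-0.02j)], [(-0.01-0.02j), (0.01+0.08j), (0.06+0.02j)], [0.04-0.00j, (-0.14-0.06j), -0.08+0.08j]] + [[0.01-0.03j, -0.01+0.11j, (-0.08+0.02j)], [(-0.01+0.02j), (0.01-0.08j), (0.06-0.02j)], [0.04+0.00j, (-0.14+0.06j), (-0.08-0.08j)]]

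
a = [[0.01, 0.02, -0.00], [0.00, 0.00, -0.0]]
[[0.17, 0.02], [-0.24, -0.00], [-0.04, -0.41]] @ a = [[0.00, 0.00, 0.00], [-0.00, -0.0, 0.0], [-0.0, -0.0, 0.00]]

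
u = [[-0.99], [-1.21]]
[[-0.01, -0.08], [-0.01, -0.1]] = u @ [[0.01, 0.08]]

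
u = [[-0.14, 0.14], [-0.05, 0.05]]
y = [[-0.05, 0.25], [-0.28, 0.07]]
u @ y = [[-0.03, -0.03], [-0.01, -0.01]]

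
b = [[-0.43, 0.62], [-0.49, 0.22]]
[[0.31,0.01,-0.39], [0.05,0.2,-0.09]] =b @[[0.17, -0.58, -0.14], [0.61, -0.38, -0.73]]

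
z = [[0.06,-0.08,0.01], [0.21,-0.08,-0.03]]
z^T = [[0.06, 0.21], [-0.08, -0.08], [0.01, -0.03]]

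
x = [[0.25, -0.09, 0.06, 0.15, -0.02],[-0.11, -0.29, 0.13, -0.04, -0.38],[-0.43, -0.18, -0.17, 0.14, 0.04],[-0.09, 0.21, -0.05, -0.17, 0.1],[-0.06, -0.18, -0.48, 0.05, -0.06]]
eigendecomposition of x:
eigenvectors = [[-0.11+0.00j, (0.16+0.06j), (0.16-0.06j), (-0.45+0j), (0.11+0j)], [(-0.57+0j), 0.40-0.29j, (0.4+0.29j), (0.58+0j), (-0.63+0j)], [-0.41+0.00j, -0.17+0.51j, -0.17-0.51j, (0.23+0j), 0.09+0.00j], [0.35+0.00j, -0.22-0.14j, -0.22+0.14j, (0.22+0j), -0.52+0.00j], [-0.61+0.00j, -0.60+0.00j, (-0.6-0j), -0.61+0.00j, 0.55+0.00j]]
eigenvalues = [(-0.6+0j), (-0.04+0.34j), (-0.04-0.34j), (0.23+0j), (0.01+0j)]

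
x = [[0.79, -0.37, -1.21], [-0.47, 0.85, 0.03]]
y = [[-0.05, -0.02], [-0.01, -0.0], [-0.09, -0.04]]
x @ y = [[0.07, 0.03], [0.01, 0.01]]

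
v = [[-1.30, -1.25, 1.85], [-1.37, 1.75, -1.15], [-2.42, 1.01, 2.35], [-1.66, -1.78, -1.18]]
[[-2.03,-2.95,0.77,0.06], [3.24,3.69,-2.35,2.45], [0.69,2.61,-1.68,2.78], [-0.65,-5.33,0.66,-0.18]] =v @ [[-0.40, 0.28, 0.46, -0.78], [1.14, 2.53, -0.89, 0.81], [-0.61, 0.31, 0.14, 0.03]]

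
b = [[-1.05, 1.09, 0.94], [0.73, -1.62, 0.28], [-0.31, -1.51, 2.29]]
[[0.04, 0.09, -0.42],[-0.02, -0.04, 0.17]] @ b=[[0.15,0.53,-0.9], [-0.06,-0.21,0.36]]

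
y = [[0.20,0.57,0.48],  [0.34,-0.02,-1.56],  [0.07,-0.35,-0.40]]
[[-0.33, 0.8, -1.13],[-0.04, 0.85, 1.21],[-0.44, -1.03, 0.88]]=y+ [[-0.53, 0.23, -1.61],[-0.38, 0.87, 2.77],[-0.51, -0.68, 1.28]]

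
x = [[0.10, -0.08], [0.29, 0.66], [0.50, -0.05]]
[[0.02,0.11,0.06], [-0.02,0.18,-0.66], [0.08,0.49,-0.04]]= x@[[0.15, 0.96, -0.17], [-0.1, -0.15, -0.92]]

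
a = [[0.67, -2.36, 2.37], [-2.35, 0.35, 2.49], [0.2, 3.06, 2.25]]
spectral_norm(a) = 4.43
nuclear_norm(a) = 10.29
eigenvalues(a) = [-3.31, 2.92, 3.66]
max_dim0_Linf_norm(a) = 3.06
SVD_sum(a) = [[-0.16, 0.27, 0.44],[-0.85, 1.45, 2.35],[-0.97, 1.66, 2.69]] + [[-0.17,-2.74,1.64], [-0.06,-0.94,0.56], [0.08,1.27,-0.76]] + [[1.00, 0.11, 0.29], [-1.44, -0.16, -0.42], [1.09, 0.12, 0.32]]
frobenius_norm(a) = 6.16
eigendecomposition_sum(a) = [[-0.97, -1.55, 1.11], [-1.03, -1.65, 1.18], [0.6, 0.96, -0.69]] + [[3.75, -3.60, -0.14], [0.69, -0.66, -0.03], [4.25, -4.09, -0.16]] + [[-2.11,2.8,1.4],[-2.01,2.67,1.34],[-4.65,6.18,3.1]]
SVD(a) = [[-0.12, -0.87, -0.48], [-0.65, -0.30, 0.7], [-0.75, 0.4, -0.53]] @ diag([4.427171636484148, 3.6950417366267994, 2.166429750925767]) @ [[0.29, -0.50, -0.81], [0.05, 0.86, -0.51], [-0.95, -0.11, -0.28]]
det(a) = -35.44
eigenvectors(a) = [[0.63, 0.66, 0.38], [0.67, 0.12, 0.37], [-0.39, 0.74, 0.85]]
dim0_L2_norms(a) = [2.45, 3.88, 4.11]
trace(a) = 3.27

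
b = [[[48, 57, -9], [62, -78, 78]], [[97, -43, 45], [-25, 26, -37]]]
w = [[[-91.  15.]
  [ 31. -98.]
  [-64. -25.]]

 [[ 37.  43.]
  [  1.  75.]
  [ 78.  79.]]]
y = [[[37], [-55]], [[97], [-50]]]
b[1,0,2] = 45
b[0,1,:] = [62, -78, 78]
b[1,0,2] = 45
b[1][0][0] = 97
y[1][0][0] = 97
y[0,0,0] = 37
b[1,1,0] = -25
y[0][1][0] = -55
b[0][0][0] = 48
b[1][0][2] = 45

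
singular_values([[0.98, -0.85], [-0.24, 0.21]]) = [1.34, 0.0]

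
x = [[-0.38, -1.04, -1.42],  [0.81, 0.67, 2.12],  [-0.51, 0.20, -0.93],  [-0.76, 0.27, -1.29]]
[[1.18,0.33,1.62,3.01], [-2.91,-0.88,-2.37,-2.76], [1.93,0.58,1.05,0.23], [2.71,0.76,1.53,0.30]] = x@[[-0.87, 0.93, -1.46, 0.60], [1.05, 0.69, -0.45, -1.80], [-1.37, -0.99, -0.42, -0.96]]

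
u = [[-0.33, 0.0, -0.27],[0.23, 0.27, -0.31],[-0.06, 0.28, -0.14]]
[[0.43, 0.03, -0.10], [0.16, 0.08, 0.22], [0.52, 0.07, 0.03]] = u @ [[-1.23,-0.02,0.51], [1.54,0.21,0.08], [-0.08,-0.08,-0.25]]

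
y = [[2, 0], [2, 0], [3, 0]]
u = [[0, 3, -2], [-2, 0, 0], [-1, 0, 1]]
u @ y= [[0, 0], [-4, 0], [1, 0]]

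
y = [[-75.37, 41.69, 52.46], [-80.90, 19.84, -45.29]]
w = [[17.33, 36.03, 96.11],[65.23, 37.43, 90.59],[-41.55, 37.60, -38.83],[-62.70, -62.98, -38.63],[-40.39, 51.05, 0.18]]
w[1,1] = 37.43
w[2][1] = 37.6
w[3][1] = -62.98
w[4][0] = -40.39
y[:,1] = [41.69, 19.84]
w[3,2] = -38.63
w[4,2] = 0.18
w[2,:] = [-41.55, 37.6, -38.83]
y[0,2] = 52.46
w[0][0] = 17.33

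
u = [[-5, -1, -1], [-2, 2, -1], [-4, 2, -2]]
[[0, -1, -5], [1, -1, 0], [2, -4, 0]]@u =[[22, -12, 11], [-3, -3, 0], [-2, -10, 2]]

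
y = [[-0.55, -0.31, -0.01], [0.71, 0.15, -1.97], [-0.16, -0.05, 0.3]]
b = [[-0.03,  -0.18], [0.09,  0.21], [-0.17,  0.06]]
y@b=[[-0.01,  0.03], [0.33,  -0.21], [-0.05,  0.04]]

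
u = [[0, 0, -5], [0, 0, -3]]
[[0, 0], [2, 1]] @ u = [[0, 0, 0], [0, 0, -13]]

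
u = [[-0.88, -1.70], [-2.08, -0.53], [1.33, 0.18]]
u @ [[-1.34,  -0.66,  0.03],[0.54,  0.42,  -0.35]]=[[0.26, -0.13, 0.57],[2.50, 1.15, 0.12],[-1.69, -0.80, -0.02]]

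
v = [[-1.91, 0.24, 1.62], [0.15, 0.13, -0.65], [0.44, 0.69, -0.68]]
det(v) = -0.66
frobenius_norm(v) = 2.81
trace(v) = -2.46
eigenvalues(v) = [(-2.3+0j), (-0.08+0.53j), (-0.08-0.53j)]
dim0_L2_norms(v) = [1.97, 0.74, 1.87]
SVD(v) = [[-0.93, -0.35, -0.08], [0.21, -0.34, -0.92], [0.29, -0.87, 0.39]] @ diag([2.6799614913812855, 0.805835576161519, 0.30419636570121394]) @ [[0.72, 0.00, -0.69], [0.29, -0.91, 0.3], [0.62, 0.42, 0.66]]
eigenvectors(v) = [[0.97+0.00j, (-0.55+0.09j), (-0.55-0.09j)],[(-0.12+0j), -0.19-0.53j, -0.19+0.53j],[-0.21+0.00j, -0.62+0.00j, -0.62-0.00j]]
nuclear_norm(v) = 3.79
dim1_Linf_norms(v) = [1.91, 0.65, 0.69]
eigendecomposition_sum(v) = [[-1.94-0.00j, (-0.32+0j), (1.81+0j)], [(0.23+0j), (0.04-0j), (-0.22-0j)], [0.43+0.00j, 0.07-0.00j, (-0.4-0j)]] + [[0.01+0.04j,0.28+0.01j,(-0.1+0.2j)], [(-0.04+0.02j),(0.05+0.28j),-0.22-0.06j], [0.01+0.05j,(0.31+0.06j),(-0.14+0.2j)]] + [[0.01-0.04j,  (0.28-0.01j),  (-0.1-0.2j)], [(-0.04-0.02j),  0.05-0.28j,  -0.22+0.06j], [0.01-0.05j,  0.31-0.06j,  (-0.14-0.2j)]]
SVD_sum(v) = [[-1.81, -0.01, 1.72], [0.4, 0.00, -0.38], [0.57, 0.0, -0.54]] + [[-0.08, 0.26, -0.09], [-0.08, 0.25, -0.08], [-0.21, 0.64, -0.21]] + [[-0.02, -0.01, -0.02],[-0.17, -0.12, -0.18],[0.07, 0.05, 0.08]]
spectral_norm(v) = 2.68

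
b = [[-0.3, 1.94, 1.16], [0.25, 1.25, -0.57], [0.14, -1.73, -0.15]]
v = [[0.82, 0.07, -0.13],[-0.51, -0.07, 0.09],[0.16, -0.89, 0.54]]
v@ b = [[-0.25, 1.90, 0.93], [0.15, -1.23, -0.57], [-0.19, -1.74, 0.61]]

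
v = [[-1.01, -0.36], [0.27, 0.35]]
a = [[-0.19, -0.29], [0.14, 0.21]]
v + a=[[-1.20, -0.65], [0.41, 0.56]]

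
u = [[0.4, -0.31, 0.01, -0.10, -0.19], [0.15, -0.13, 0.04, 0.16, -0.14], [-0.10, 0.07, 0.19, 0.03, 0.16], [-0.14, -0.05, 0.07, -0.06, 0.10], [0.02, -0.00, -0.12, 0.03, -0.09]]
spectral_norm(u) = 0.63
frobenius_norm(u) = 0.73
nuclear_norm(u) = 1.23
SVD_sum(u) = [[0.38, -0.27, -0.05, -0.02, -0.25],[0.16, -0.12, -0.02, -0.01, -0.11],[-0.14, 0.10, 0.02, 0.01, 0.09],[-0.09, 0.06, 0.01, 0.00, 0.06],[0.05, -0.03, -0.01, -0.0, -0.03]] + [[0.01, -0.04, 0.09, -0.02, 0.04], [0.00, -0.00, 0.0, -0.0, 0.0], [0.02, -0.06, 0.14, -0.04, 0.07], [0.01, -0.04, 0.09, -0.02, 0.05], [-0.01, 0.05, -0.11, 0.03, -0.06]] + [[-0.00, -0.01, -0.02, -0.06, 0.01], [0.01, 0.02, 0.07, 0.16, -0.03], [0.00, 0.01, 0.03, 0.07, -0.01], [-0.00, -0.01, -0.02, -0.05, 0.01], [-0.0, -0.0, -0.0, -0.00, 0.00]] + [[0.01,0.01,0.00,-0.0,0.0], [-0.03,-0.03,-0.01,0.01,-0.01], [0.02,0.03,0.00,-0.00,0.01], [-0.06,-0.07,-0.01,0.01,-0.01], [-0.01,-0.02,-0.00,0.00,-0.0]] + [[0.0, -0.00, -0.00, 0.00, 0.00],[-0.0, 0.0, 0.0, -0.0, -0.00],[0.00, -0.0, -0.00, 0.0, 0.0],[0.0, -0.0, -0.00, 0.00, 0.0],[0.00, -0.00, -0.0, 0.00, 0.00]]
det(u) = 0.00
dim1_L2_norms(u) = [0.55, 0.29, 0.28, 0.2, 0.15]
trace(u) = 0.31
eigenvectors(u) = [[-0.85+0.00j,  0.39+0.21j,  0.39-0.21j,  (0.03+0j),  (0.25+0j)], [-0.09+0.00j,  (0.71+0j),  0.71-0.00j,  (0.36+0j),  -0.26+0.00j], [0.38+0.00j,  (-0.09+0.01j),  -0.09-0.01j,  0.81+0.00j,  (-0.46+0j)], [0.32+0.00j,  (-0.11+0.51j),  -0.11-0.51j,  (-0.07+0j),  (0.32+0j)], [(-0.11+0j),  (0.1-0.09j),  (0.1+0.09j),  -0.46+0.00j,  (0.75+0j)]]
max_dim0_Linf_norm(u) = 0.4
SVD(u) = [[-0.85, 0.4, -0.3, -0.11, 0.16],  [-0.36, 0.01, 0.85, 0.36, -0.12],  [0.32, 0.64, 0.34, -0.33, 0.51],  [0.2, 0.42, -0.27, 0.84, 0.07],  [-0.11, -0.5, -0.01, 0.21, 0.83]] @ diag([0.6325980641495709, 0.27181693834593584, 0.21112409615843347, 0.10843628999079757, 0.0018515660327173848]) @ [[-0.72,  0.51,  0.1,  0.03,  0.46], [0.1,  -0.37,  0.79,  -0.22,  0.41], [0.06,  0.09,  0.37,  0.91,  -0.16], [-0.63,  -0.73,  -0.14,  0.14,  -0.16], [0.26,  -0.25,  -0.45,  0.33,  0.75]]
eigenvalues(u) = [(0.37+0j), (-0.1+0.18j), (-0.1-0.18j), (0.12+0j), 0j]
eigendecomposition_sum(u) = [[0.35+0.00j, -0.20-0.00j, -0.01+0.00j, -0.16-0.00j, -0.12+0.00j],[0.04+0.00j, -0.02-0.00j, -0.00+0.00j, -0.02-0.00j, -0.01+0.00j],[-0.16+0.00j, (0.09+0j), -0j, 0.07+0.00j, (0.05+0j)],[(-0.13+0j), (0.07+0j), -0j, (0.06+0j), (0.04+0j)],[(0.05+0j), -0.03-0.00j, (-0+0j), -0.02-0.00j, -0.02+0.00j]] + [[(0.02+0.01j),(-0.06+0.04j),0.00-0.03j,(0.03+0.06j),-0.04-0.04j], [0.04-0.01j,(-0.05+0.1j),-0.02-0.05j,(0.09+0.07j),(-0.08-0.02j)], [(-0.01+0j),-0.01j,0.01j,(-0.01-0.01j),0.01+0.00j], [(-0+0.03j),-0.06-0.05j,(0.04-0.01j),(-0.06+0.06j),0.03-0.06j], [0.01-0.01j,0.01+0.02j,-0.01-0.00j,(0.02-0j),(-0.01+0.01j)]] + [[0.02-0.01j, (-0.06-0.04j), 0.03j, 0.03-0.06j, (-0.04+0.04j)], [(0.04+0.01j), -0.05-0.10j, -0.02+0.05j, 0.09-0.07j, (-0.08+0.02j)], [-0.01-0.00j, 0.00+0.01j, 0.00-0.01j, -0.01+0.01j, (0.01-0j)], [-0.00-0.03j, (-0.06+0.05j), (0.04+0.01j), -0.06-0.06j, 0.03+0.06j], [0.01+0.01j, 0.01-0.02j, -0.01+0.00j, 0.02+0.00j, -0.01-0.01j]] + [[-0j,  -0.00+0.00j,  (0.01+0j),  -0.00-0.00j,  0.00+0.00j], [(0.03-0j),  (-0.01+0j),  0.08+0.00j,  (-0.01-0j),  0.04+0.00j], [(0.07-0j),  -0.03+0.00j,  (0.18+0j),  -0.02-0.00j,  0.09+0.00j], [(-0.01+0j),  -0j,  (-0.02-0j),  0j,  -0.01-0.00j], [(-0.04+0j),  0.02-0.00j,  (-0.1-0j),  (0.01+0j),  (-0.05-0j)]] + [[0.00-0.00j, -0.00+0.00j, 0.00+0.00j, 0.00-0.00j, 0j], [-0.00+0.00j, -0j, -0.00-0.00j, -0.00+0.00j, (-0-0j)], [-0.00+0.00j, 0.00-0.00j, (-0-0j), -0.00+0.00j, -0.00-0.00j], [0.00-0.00j, (-0+0j), 0j, -0j, 0.00+0.00j], [0.00-0.00j, -0.00+0.00j, 0.00+0.00j, 0.00-0.00j, (0.01+0j)]]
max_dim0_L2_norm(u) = 0.46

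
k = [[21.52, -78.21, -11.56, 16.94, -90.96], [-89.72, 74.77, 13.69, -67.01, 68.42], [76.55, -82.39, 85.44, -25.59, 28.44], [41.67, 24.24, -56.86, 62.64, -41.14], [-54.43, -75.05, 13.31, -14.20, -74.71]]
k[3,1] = 24.24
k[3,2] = -56.86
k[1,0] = -89.72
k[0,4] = -90.96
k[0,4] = -90.96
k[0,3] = 16.94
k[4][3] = -14.2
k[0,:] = [21.52, -78.21, -11.56, 16.94, -90.96]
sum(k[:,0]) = -4.410000000000004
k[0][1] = -78.21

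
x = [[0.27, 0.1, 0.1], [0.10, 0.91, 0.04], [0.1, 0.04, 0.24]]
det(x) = 0.048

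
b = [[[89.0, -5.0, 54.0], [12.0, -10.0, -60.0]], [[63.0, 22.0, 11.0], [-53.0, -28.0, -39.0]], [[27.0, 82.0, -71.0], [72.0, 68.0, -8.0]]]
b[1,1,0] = -53.0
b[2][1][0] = 72.0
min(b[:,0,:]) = -71.0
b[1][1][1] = -28.0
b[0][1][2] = -60.0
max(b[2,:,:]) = 82.0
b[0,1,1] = -10.0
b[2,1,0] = 72.0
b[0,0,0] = 89.0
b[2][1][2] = -8.0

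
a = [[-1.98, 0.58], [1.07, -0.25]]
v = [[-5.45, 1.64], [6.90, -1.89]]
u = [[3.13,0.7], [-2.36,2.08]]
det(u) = 8.16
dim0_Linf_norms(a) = [1.98, 0.58]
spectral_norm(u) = 4.00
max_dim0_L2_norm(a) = 2.25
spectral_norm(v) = 9.14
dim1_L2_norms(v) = [5.69, 7.15]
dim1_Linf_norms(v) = [5.45, 6.9]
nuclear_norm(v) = 9.25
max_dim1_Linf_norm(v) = 6.9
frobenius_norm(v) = 9.14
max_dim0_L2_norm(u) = 3.92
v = u @ a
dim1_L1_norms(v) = [7.09, 8.79]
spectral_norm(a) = 2.34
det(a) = -0.13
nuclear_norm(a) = 2.39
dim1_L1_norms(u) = [3.83, 4.44]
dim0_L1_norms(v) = [12.35, 3.53]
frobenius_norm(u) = 4.49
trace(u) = 5.21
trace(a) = -2.23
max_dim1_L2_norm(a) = 2.06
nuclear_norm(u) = 6.04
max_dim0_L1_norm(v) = 12.35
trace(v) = -7.34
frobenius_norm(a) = 2.34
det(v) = -1.02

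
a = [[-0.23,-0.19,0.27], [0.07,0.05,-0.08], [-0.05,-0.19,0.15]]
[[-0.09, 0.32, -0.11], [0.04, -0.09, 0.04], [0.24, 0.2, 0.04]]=a @ [[1.83,-0.76,0.94],[-1.74,-1.01,-0.32],[-0.01,-0.19,0.16]]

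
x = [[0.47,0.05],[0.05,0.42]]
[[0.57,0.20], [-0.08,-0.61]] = x @ [[1.25, 0.58], [-0.35, -1.51]]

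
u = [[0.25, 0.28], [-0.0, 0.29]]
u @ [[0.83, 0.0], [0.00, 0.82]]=[[0.21, 0.23], [0.0, 0.24]]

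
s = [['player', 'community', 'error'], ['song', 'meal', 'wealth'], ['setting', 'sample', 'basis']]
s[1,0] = 'song'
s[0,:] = ['player', 'community', 'error']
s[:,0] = ['player', 'song', 'setting']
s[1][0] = 'song'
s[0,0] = 'player'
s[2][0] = 'setting'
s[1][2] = 'wealth'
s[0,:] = ['player', 'community', 'error']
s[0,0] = 'player'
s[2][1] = 'sample'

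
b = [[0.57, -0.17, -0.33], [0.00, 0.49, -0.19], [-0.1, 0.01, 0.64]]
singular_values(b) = [0.85, 0.57, 0.33]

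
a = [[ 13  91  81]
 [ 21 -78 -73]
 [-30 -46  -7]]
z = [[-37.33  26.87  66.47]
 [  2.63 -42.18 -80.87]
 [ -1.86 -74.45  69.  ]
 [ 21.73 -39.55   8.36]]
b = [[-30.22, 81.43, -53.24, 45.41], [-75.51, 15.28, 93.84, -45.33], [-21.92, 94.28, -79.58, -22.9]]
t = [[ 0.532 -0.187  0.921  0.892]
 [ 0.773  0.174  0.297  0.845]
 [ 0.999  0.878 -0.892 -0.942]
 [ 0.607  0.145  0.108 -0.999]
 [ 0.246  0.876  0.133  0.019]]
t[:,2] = [0.921, 0.297, -0.892, 0.108, 0.133]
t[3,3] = -0.999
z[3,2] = 8.36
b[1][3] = -45.33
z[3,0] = 21.73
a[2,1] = -46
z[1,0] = 2.63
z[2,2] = 69.0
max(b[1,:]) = 93.84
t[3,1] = 0.145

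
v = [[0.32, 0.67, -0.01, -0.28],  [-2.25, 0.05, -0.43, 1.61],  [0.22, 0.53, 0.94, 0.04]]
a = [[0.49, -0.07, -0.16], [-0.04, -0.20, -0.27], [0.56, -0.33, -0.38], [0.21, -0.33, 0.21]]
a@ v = [[0.28, 0.24, -0.13, -0.26], [0.38, -0.18, -0.17, -0.32], [0.84, 0.16, -0.22, -0.70], [0.86, 0.24, 0.34, -0.58]]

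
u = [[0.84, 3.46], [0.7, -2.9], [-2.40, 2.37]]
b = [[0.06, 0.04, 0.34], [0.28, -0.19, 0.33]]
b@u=[[-0.74,  0.90], [-0.69,  2.3]]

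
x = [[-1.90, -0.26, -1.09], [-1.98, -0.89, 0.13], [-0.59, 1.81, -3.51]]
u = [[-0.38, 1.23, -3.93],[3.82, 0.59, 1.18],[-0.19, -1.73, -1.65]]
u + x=[[-2.28, 0.97, -5.02],[1.84, -0.30, 1.31],[-0.78, 0.08, -5.16]]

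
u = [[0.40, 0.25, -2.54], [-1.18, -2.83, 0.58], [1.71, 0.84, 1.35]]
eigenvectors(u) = [[0.77+0.00j,(0.77-0j),-0.18+0.00j], [(-0.25+0.04j),(-0.25-0.04j),(0.98+0j)], [(-0.15-0.56j),-0.15+0.56j,(-0.13+0j)]]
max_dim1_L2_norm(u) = 3.12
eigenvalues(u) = [(0.8+1.84j), (0.8-1.84j), (-2.68+0j)]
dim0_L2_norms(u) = [2.12, 2.96, 2.93]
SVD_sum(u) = [[0.46,0.74,-0.16], [-1.60,-2.57,0.57], [0.70,1.12,-0.25]] + [[-0.53, -0.17, -2.29], [0.02, 0.01, 0.09], [0.40, 0.13, 1.71]] + [[0.47, -0.31, -0.09], [0.4, -0.27, -0.07], [0.61, -0.41, -0.11]]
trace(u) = -1.08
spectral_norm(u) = 3.47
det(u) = -10.85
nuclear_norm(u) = 7.48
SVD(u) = [[0.25, -0.8, -0.54], [-0.89, 0.03, -0.46], [0.39, 0.60, -0.7]] @ diag([3.4745437804557473, 2.9438239926307666, 1.0608703116346196]) @ [[0.52, 0.83, -0.18], [0.23, 0.07, 0.97], [-0.82, 0.55, 0.15]]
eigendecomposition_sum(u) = [[0.11+1.13j, (-0.15+0.29j), (-1.29+0.58j)], [(-0.09-0.36j), 0.03-0.10j, 0.39-0.26j], [0.79-0.29j, 0.23+0.05j, 0.66+0.82j]] + [[0.11-1.13j, -0.15-0.29j, -1.29-0.58j], [-0.09+0.36j, 0.03+0.10j, (0.39+0.26j)], [0.79+0.29j, (0.23-0.05j), 0.66-0.82j]] + [[(0.19+0j), (0.54+0j), (0.04+0j)], [-0.99-0.00j, -2.90-0.00j, -0.21-0.00j], [(0.13+0j), 0.37+0.00j, 0.03+0.00j]]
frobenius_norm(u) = 4.68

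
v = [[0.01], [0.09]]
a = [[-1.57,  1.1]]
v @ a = [[-0.02, 0.01], [-0.14, 0.1]]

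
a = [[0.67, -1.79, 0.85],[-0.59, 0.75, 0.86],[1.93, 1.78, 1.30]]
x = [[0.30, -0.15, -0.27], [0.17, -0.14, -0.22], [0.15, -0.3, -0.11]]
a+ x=[[0.97, -1.94, 0.58],[-0.42, 0.61, 0.64],[2.08, 1.48, 1.19]]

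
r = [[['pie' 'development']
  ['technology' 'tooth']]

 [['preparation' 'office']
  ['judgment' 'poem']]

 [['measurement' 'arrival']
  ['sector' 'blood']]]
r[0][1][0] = 'technology'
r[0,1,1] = 'tooth'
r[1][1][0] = 'judgment'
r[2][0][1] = 'arrival'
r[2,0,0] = 'measurement'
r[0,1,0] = 'technology'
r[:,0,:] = [['pie', 'development'], ['preparation', 'office'], ['measurement', 'arrival']]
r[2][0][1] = 'arrival'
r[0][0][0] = 'pie'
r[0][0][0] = 'pie'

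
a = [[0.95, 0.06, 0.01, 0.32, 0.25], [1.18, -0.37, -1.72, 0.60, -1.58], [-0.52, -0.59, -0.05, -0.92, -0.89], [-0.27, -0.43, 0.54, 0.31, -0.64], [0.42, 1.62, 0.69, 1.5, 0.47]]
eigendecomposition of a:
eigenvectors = [[(-0.01-0.1j), (-0.01+0.1j), 0.15+0.17j, 0.15-0.17j, -0.69+0.00j], [(-0.33+0.44j), (-0.33-0.44j), (0.37+0.13j), (0.37-0.13j), (-0.34+0j)], [(-0.19+0.32j), (-0.19-0.32j), -0.14-0.50j, -0.14+0.50j, (-0.12+0j)], [0.08+0.21j, 0.08-0.21j, (-0.62+0j), (-0.62-0j), 0.63+0.00j], [0.71+0.00j, (0.71-0j), -0.12+0.35j, (-0.12-0.35j), (0.08+0j)]]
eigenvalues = [(-0.31+1.7j), (-0.31-1.7j), (0.63+0.96j), (0.63-0.96j), (0.66+0j)]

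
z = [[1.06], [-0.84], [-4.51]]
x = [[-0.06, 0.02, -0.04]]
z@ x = [[-0.06, 0.02, -0.04], [0.05, -0.02, 0.03], [0.27, -0.09, 0.18]]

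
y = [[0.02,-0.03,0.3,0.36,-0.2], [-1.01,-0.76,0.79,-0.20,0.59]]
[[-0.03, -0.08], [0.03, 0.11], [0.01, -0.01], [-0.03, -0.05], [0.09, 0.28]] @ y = [[0.08,0.06,-0.07,0.01,-0.04], [-0.11,-0.08,0.10,-0.01,0.06], [0.01,0.01,-0.00,0.01,-0.01], [0.05,0.04,-0.05,-0.00,-0.02], [-0.28,-0.22,0.25,-0.02,0.15]]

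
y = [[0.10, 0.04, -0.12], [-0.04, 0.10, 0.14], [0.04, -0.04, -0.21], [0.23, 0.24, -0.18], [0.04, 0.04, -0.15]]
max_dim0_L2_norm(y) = 0.36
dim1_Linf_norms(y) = [0.12, 0.14, 0.21, 0.24, 0.15]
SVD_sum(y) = [[0.09, 0.06, -0.12], [-0.05, -0.03, 0.06], [0.09, 0.06, -0.12], [0.2, 0.14, -0.26], [0.08, 0.06, -0.11]] + [[-0.0, -0.01, -0.01], [0.03, 0.12, 0.09], [-0.03, -0.11, -0.09], [0.03, 0.10, 0.08], [-0.01, -0.04, -0.03]] + [[0.02, -0.01, 0.01], [-0.03, 0.02, -0.01], [-0.02, 0.01, -0.01], [0.01, -0.00, 0.00], [-0.03, 0.02, -0.01]]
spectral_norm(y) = 0.45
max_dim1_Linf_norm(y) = 0.24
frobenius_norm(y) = 0.52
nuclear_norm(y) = 0.77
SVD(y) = [[-0.35, -0.07, 0.35], [0.19, 0.6, -0.58], [-0.35, -0.58, -0.32], [-0.78, 0.51, 0.12], [-0.33, -0.19, -0.65]] @ diag([0.45339545546826726, 0.2532091564721749, 0.05846096166992134]) @ [[-0.55, -0.4, 0.73], [0.22, 0.77, 0.59], [0.80, -0.49, 0.34]]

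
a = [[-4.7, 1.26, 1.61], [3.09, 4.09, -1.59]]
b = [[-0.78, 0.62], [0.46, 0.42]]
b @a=[[5.58, 1.55, -2.24], [-0.86, 2.30, 0.07]]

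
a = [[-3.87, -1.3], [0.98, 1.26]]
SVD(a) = [[-0.95, 0.32], [0.32, 0.95]] @ diag([4.302793822625884, 0.8371769944118936]) @ [[0.92,0.38],[-0.38,0.92]]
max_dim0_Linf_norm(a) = 3.87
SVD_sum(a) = [[-3.77, -1.55], [1.28, 0.53]] + [[-0.10, 0.25], [-0.30, 0.73]]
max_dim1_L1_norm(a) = 5.17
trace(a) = -2.61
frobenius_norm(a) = 4.38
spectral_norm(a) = 4.30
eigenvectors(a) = [[-0.98, 0.26], [0.2, -0.97]]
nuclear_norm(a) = 5.14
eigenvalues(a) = [-3.61, 1.0]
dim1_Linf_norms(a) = [3.87, 1.26]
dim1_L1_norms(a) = [5.17, 2.24]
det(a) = -3.60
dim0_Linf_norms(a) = [3.87, 1.3]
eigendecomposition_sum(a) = [[-3.81, -1.02],  [0.77, 0.20]] + [[-0.06, -0.28], [0.21, 1.06]]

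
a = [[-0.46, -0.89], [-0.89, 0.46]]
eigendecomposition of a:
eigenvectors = [[-0.85,0.52], [-0.52,-0.85]]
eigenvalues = [-1.0, 1.0]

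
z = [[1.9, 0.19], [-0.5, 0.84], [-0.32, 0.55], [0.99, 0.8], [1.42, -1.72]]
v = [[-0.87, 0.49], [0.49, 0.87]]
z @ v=[[-1.56, 1.1], [0.85, 0.49], [0.55, 0.32], [-0.47, 1.18], [-2.08, -0.80]]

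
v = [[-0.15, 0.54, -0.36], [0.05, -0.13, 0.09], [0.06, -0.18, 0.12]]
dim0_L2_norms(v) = [0.17, 0.58, 0.39]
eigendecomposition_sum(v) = [[-0.16, 0.49, -0.34], [0.05, -0.15, 0.11], [0.06, -0.19, 0.13]] + [[0.01, 0.05, -0.03], [0.00, 0.02, -0.01], [0.0, 0.01, -0.00]] + [[0.00, -0.00, 0.0], [-0.00, 0.00, -0.00], [-0.00, 0.01, -0.01]]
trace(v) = -0.16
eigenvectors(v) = [[-0.89,0.93,-0.32], [0.28,0.36,0.46], [0.35,0.1,0.83]]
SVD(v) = [[-0.92,-0.36,0.13], [0.23,-0.78,-0.58], [0.31,-0.51,0.8]] @ diag([0.7220541006761901, 0.015337335546584162, 0.0016253722743271462]) @ [[0.23, -0.81, 0.54], [-0.96, -0.27, 0.01], [0.14, -0.52, -0.84]]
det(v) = 0.00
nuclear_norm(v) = 0.74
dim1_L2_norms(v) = [0.67, 0.17, 0.22]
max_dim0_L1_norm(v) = 0.85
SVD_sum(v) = [[-0.16,0.54,-0.36], [0.04,-0.13,0.09], [0.05,-0.18,0.12]] + [[0.01, 0.00, -0.0],[0.01, 0.0, -0.00],[0.01, 0.0, -0.00]] + [[0.00, -0.0, -0.00],[-0.0, 0.00, 0.00],[0.00, -0.0, -0.00]]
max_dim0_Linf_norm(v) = 0.54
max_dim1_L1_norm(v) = 1.05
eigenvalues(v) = [-0.18, 0.02, -0.0]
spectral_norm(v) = 0.72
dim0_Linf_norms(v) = [0.15, 0.54, 0.36]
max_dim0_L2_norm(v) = 0.58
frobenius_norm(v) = 0.72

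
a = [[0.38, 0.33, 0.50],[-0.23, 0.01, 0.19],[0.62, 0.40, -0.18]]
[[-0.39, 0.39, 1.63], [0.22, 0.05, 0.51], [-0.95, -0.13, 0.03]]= a @ [[-0.6, 0.47, -0.14], [-1.23, -0.67, 1.39], [0.48, 0.87, 2.44]]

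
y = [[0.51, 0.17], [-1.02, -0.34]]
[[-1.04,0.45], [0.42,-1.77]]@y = [[-0.99, -0.33], [2.02, 0.67]]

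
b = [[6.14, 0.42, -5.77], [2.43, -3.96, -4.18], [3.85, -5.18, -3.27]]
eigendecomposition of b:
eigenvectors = [[0.27+0.00j, 0.86+0.00j, (0.86-0j)], [(0.69+0j), (0.03+0.09j), 0.03-0.09j], [0.67+0.00j, (0.47-0.16j), (0.47+0.16j)]]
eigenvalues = [(-7.06+0j), (2.98+1.15j), (2.98-1.15j)]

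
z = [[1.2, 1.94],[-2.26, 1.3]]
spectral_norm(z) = 2.61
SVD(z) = [[-0.12, 0.99], [0.99, 0.12]] @ diag([2.6115004281123895, 2.276239335827585]) @ [[-0.91, 0.41], [0.41, 0.91]]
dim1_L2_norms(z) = [2.28, 2.61]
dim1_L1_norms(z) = [3.14, 3.56]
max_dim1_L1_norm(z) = 3.56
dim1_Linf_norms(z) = [1.94, 2.26]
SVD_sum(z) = [[0.28, -0.12], [-2.37, 1.06]] + [[0.92, 2.06],  [0.11, 0.24]]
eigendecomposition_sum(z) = [[(0.6+1.06j), 0.97-0.58j], [-1.13+0.67j, (0.65+1.03j)]] + [[(0.6-1.06j), (0.97+0.58j)], [-1.13-0.67j, 0.65-1.03j]]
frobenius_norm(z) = 3.46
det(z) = 5.94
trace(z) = 2.50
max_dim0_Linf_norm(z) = 2.26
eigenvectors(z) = [[-0.02+0.68j, -0.02-0.68j],[-0.73+0.00j, -0.73-0.00j]]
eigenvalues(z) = [(1.25+2.09j), (1.25-2.09j)]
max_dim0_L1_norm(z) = 3.46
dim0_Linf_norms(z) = [2.26, 1.94]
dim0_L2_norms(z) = [2.56, 2.34]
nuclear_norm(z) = 4.89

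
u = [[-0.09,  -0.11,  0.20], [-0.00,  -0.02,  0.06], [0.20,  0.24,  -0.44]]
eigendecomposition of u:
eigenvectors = [[-0.41+0.00j,-0.28+0.13j,-0.28-0.13j],[(-0.1+0j),0.88+0.00j,0.88-0.00j],[(0.91+0j),(0.35+0.06j),(0.35-0.06j)]]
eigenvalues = [(-0.56+0j), 0j, -0j]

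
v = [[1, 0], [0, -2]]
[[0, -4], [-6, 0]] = v@[[0, -4], [3, 0]]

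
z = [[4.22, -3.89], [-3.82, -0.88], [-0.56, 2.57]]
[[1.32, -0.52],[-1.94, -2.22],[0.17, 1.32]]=z @ [[0.47, 0.44], [0.17, 0.61]]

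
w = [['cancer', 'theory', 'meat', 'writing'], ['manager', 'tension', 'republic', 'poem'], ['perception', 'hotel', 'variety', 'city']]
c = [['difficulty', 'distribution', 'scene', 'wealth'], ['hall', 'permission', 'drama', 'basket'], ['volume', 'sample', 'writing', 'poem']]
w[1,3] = 'poem'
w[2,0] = 'perception'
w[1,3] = 'poem'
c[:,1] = ['distribution', 'permission', 'sample']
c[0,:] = ['difficulty', 'distribution', 'scene', 'wealth']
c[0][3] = 'wealth'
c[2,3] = 'poem'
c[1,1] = 'permission'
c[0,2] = 'scene'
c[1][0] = 'hall'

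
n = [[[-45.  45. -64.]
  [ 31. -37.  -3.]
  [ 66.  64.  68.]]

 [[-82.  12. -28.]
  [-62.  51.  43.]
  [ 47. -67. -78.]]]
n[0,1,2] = -3.0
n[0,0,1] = 45.0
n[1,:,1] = [12.0, 51.0, -67.0]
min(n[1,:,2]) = -78.0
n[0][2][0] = 66.0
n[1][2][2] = -78.0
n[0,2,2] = 68.0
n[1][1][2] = 43.0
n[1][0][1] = 12.0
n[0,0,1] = 45.0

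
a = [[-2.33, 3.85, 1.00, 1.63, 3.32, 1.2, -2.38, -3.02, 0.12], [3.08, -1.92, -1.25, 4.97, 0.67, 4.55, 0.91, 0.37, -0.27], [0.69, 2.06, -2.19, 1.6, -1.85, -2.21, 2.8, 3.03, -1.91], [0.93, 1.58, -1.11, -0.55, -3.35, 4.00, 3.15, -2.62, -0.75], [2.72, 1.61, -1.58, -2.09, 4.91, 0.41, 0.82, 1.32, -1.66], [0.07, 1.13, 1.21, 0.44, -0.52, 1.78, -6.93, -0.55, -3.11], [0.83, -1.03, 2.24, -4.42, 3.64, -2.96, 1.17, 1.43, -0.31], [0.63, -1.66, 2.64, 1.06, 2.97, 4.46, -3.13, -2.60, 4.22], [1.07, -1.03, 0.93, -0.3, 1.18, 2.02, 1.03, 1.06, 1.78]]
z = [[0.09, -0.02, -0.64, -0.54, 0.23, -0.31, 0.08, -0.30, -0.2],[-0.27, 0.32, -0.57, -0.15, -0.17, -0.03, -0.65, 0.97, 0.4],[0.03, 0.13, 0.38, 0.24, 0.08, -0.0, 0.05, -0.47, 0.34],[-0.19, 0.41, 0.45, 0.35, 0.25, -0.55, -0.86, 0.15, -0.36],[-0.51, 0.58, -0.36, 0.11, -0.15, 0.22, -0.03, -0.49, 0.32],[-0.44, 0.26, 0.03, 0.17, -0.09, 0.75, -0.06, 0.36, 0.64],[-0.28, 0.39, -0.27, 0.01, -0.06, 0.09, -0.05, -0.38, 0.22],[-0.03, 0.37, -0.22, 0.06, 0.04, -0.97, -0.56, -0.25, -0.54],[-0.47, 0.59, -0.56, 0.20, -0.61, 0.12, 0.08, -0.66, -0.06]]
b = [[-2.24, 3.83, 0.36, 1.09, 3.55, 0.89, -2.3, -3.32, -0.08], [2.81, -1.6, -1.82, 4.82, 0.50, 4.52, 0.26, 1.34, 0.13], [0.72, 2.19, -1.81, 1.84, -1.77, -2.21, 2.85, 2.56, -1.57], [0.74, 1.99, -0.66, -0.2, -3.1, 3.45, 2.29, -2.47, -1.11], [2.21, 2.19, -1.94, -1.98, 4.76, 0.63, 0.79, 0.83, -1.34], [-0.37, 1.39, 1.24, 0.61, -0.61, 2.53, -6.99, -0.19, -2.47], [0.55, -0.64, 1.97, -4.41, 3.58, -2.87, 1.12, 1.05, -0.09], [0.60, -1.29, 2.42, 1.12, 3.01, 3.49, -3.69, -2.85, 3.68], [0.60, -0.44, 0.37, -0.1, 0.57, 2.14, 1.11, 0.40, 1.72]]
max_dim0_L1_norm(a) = 23.59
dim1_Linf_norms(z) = [0.64, 0.97, 0.47, 0.86, 0.58, 0.75, 0.39, 0.97, 0.66]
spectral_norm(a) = 12.09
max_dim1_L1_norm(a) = 23.37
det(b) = -527039.54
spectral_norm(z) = 1.92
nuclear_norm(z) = 7.79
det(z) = 0.00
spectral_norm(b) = 11.80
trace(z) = 1.38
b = a + z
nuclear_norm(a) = 54.25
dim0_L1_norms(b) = [10.84, 15.56, 12.59, 16.17, 21.45, 22.73, 21.4, 15.01, 12.19]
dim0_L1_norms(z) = [2.31, 3.07, 3.48, 1.83, 1.68, 3.04, 2.42, 4.03, 3.08]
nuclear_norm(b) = 51.95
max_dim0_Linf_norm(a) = 6.93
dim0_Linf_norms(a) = [3.08, 3.85, 2.64, 4.97, 4.91, 4.55, 6.93, 3.03, 4.22]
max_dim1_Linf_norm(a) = 6.93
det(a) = -652296.14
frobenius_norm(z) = 3.47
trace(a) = 0.05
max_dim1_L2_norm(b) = 8.11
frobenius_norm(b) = 20.47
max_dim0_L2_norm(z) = 1.51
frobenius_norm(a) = 21.31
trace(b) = 1.43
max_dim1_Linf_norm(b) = 6.99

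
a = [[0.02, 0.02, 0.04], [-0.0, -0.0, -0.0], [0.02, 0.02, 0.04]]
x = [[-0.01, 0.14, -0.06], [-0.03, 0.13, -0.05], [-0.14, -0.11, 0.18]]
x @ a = [[-0.00, -0.0, -0.00], [-0.0, -0.0, -0.00], [0.00, 0.0, 0.00]]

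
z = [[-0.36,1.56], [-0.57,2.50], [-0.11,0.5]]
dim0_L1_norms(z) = [1.04, 4.56]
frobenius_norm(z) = 3.07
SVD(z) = [[-0.52,0.62], [-0.84,-0.23], [-0.17,-0.75]] @ diag([3.0659695770439837, 0.005527444322455049]) @ [[0.22, -0.97], [-0.97, -0.22]]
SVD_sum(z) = [[-0.36, 1.56],[-0.57, 2.50],[-0.11, 0.5]] + [[-0.00, -0.00],[0.0, 0.00],[0.0, 0.0]]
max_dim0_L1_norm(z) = 4.56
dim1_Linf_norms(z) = [1.56, 2.5, 0.5]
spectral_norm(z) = 3.07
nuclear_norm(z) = 3.07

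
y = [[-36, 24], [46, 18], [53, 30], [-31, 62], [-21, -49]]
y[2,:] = [53, 30]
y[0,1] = 24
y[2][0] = 53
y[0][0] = -36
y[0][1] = 24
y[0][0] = -36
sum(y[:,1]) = 85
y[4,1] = -49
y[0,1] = 24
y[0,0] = -36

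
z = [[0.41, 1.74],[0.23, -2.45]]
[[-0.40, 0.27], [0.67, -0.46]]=z@[[0.14, -0.1], [-0.26, 0.18]]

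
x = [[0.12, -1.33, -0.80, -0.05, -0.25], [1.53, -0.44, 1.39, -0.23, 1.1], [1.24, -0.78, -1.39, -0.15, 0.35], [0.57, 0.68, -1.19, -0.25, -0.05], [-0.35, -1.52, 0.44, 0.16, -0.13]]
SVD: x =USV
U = [[-0.38, 0.32, 0.44, 0.54, -0.51],  [0.52, 0.72, -0.39, 0.24, -0.03],  [-0.60, 0.53, -0.16, -0.58, 0.03],  [-0.46, -0.07, -0.43, 0.56, 0.53],  [0.12, 0.30, 0.66, 0.01, 0.68]]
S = [2.54, 2.52, 2.14, 0.18, 0.01]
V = [[-0.12, 0.10, 0.97, 0.05, 0.18], [0.66, -0.66, 0.08, -0.08, 0.34], [-0.57, -0.74, 0.06, 0.14, -0.31], [0.18, -0.02, 0.17, -0.76, -0.6], [0.44, 0.06, 0.14, 0.62, -0.63]]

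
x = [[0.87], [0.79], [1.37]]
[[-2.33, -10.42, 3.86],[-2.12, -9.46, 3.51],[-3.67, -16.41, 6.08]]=x@[[-2.68, -11.98, 4.44]]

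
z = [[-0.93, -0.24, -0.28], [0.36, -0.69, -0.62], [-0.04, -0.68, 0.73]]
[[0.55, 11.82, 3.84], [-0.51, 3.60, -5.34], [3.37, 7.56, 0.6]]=z @[[-0.85, -10.02, -5.56], [-2.07, -10.48, 2.38], [2.64, 0.04, 2.73]]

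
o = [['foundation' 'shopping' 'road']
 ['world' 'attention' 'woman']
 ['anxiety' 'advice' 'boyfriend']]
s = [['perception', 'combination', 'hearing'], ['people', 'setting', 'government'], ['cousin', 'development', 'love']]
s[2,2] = 'love'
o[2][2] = 'boyfriend'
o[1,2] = 'woman'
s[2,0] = 'cousin'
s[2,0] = 'cousin'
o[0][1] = 'shopping'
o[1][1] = 'attention'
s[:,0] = ['perception', 'people', 'cousin']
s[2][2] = 'love'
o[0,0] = 'foundation'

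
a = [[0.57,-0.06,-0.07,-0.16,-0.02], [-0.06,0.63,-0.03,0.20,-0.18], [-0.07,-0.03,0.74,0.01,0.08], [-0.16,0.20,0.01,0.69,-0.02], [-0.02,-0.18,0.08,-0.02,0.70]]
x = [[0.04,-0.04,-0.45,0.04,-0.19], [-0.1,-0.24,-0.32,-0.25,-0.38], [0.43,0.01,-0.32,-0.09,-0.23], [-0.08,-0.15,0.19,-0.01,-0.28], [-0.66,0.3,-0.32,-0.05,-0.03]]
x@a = [[0.05, 0.03, -0.35, 0.01, -0.16], [0.03, -0.12, -0.26, -0.20, -0.24], [0.29, 0.01, -0.29, -0.13, -0.2], [-0.04, -0.05, 0.13, -0.02, -0.15], [-0.36, 0.23, -0.2, 0.13, -0.09]]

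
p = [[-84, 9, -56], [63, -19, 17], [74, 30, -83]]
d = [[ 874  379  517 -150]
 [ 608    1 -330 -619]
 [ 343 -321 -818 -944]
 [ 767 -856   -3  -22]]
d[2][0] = 343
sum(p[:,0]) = 53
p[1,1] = -19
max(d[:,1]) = 379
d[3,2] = -3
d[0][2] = 517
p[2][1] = 30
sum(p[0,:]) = -131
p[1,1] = -19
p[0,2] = -56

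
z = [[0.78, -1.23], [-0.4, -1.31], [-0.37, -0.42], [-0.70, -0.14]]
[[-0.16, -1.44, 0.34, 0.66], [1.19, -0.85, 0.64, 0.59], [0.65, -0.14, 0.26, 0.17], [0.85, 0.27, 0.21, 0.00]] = z@ [[-1.10, -0.55, -0.22, 0.09], [-0.57, 0.82, -0.42, -0.48]]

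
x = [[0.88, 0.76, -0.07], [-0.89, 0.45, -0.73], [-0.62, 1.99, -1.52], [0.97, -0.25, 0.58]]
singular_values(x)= [2.92, 1.53, 0.04]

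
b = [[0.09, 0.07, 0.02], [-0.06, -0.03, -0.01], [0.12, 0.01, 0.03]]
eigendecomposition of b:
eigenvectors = [[(-0.4+0j), (-0.2+0.17j), -0.20-0.17j],[(0.29+0j), (-0.07-0.26j), -0.07+0.26j],[-0.87+0.00j, 0.93+0.00j, (0.93-0j)]]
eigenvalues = [(0.08+0j), 0.02j, -0.02j]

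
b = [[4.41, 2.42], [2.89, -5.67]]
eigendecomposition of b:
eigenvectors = [[0.97,-0.22], [0.26,0.98]]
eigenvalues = [5.06, -6.32]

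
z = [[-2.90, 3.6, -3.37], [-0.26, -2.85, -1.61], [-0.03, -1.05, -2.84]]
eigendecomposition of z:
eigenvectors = [[(-0.44+0j), (0.98+0j), (0.98-0j)],[0.69+0.00j, (0.03+0.09j), 0.03-0.09j],[0.58+0.00j, -0.15-0.04j, (-0.15+0.04j)]]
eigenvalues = [(-4.05+0j), (-2.27+0.45j), (-2.27-0.45j)]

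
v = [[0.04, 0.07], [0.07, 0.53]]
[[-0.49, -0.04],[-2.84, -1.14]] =v @ [[-3.71,3.52],[-4.86,-2.61]]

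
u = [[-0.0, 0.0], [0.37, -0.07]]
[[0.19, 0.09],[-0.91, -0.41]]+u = [[0.19, 0.09], [-0.54, -0.48]]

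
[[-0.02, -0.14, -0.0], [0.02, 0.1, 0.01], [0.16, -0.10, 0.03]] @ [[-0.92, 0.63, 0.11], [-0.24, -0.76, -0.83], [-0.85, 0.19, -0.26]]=[[0.05, 0.09, 0.11], [-0.05, -0.06, -0.08], [-0.15, 0.18, 0.09]]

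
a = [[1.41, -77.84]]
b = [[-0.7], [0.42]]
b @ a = [[-0.99,  54.49],[0.59,  -32.69]]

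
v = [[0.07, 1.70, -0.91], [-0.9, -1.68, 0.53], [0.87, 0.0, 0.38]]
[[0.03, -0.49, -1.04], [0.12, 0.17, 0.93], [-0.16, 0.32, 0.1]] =v@ [[-0.29, 0.10, 0.09], [0.16, 0.04, -0.58], [0.24, 0.62, 0.07]]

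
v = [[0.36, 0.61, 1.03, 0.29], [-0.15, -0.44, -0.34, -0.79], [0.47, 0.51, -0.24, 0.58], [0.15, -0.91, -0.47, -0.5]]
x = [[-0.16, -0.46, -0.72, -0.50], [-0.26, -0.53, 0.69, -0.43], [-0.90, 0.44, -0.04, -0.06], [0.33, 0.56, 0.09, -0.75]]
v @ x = [[-1.05, 0.13, 0.15, -0.72], [0.18, -0.29, -0.25, 0.88], [0.20, -0.27, 0.08, -0.87], [0.47, -0.07, -0.76, 0.72]]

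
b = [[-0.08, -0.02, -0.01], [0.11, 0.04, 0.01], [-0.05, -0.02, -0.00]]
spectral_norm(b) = 0.15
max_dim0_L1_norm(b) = 0.24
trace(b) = -0.04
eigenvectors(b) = [[0.64, 0.10, -0.18], [-0.72, -0.8, 0.29], [0.28, 0.59, 0.94]]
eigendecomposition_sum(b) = [[-0.08, -0.02, -0.01], [0.09, 0.02, 0.01], [-0.03, -0.01, -0.0]] + [[-0.00,-0.0,0.0], [0.02,0.02,-0.00], [-0.02,-0.01,0.00]] + [[-0.0,-0.0,-0.0], [0.0,0.00,0.0], [0.00,0.00,0.00]]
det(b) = -0.00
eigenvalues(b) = [-0.06, 0.02, 0.0]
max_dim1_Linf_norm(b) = 0.11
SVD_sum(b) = [[-0.08,-0.03,-0.01], [0.11,0.04,0.01], [-0.05,-0.02,-0.0]] + [[-0.0, 0.01, -0.0], [-0.00, 0.0, -0.0], [0.0, -0.0, 0.00]] + [[-0.00, 0.00, 0.00], [-0.0, 0.00, 0.0], [-0.00, 0.00, 0.00]]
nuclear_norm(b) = 0.17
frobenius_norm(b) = 0.15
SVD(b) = [[-0.54, -0.77, 0.33], [0.77, -0.29, 0.58], [-0.35, 0.57, 0.75]] @ diag([0.15333062634941166, 0.009019626068032936, 0.002892294744656517]) @ [[0.95, 0.32, 0.09], [0.22, -0.81, 0.54], [-0.24, 0.49, 0.84]]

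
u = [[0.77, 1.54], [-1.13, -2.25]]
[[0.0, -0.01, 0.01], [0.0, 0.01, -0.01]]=u@[[-0.0, -0.01, 0.01], [0.00, 0.0, -0.00]]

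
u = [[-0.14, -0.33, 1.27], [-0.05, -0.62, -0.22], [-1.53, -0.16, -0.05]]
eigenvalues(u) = [(-0.07+1.39j), (-0.07-1.39j), (-0.68+0j)]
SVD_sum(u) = [[-0.41, -0.08, 0.08], [-0.12, -0.02, 0.02], [-1.45, -0.28, 0.27]] + [[0.26, -0.21, 1.20],[-0.02, 0.02, -0.11],[-0.07, 0.06, -0.33]] + [[0.01,-0.04,-0.01],[0.10,-0.62,-0.13],[-0.01,0.06,0.01]]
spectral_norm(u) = 1.56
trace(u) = -0.81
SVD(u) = [[-0.27, -0.96, 0.07], [-0.08, 0.09, 0.99], [-0.96, 0.26, -0.10]] @ diag([1.5627059766006883, 1.3007577761980604, 0.6416223487042553]) @ [[0.97, 0.19, -0.18],[-0.21, 0.17, -0.96],[0.15, -0.97, -0.2]]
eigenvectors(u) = [[(0.01-0.67j), (0.01+0.67j), (-0+0j)], [-0.02+0.11j, (-0.02-0.11j), (-0.97+0j)], [(0.73+0j), 0.73-0.00j, (-0.25+0j)]]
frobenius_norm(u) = 2.13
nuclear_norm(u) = 3.51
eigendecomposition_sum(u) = [[-0.07+0.69j, -0.16-0.01j, 0.64+0.03j], [0.03-0.11j, (0.03+0.01j), (-0.1-0.02j)], [(-0.75-0.06j), 0.01-0.18j, -0.02+0.69j]] + [[-0.07-0.69j, (-0.16+0.01j), (0.64-0.03j)],[(0.03+0.11j), (0.03-0.01j), (-0.1+0.02j)],[-0.75+0.06j, (0.01+0.18j), (-0.02-0.69j)]] + [[(-0+0j), -0.00+0.00j, -0.00+0.00j],[-0.11+0.00j, -0.67+0.00j, -0.02+0.00j],[-0.03+0.00j, (-0.17+0j), -0.00+0.00j]]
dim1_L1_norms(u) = [1.74, 0.89, 1.74]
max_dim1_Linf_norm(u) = 1.53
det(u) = -1.30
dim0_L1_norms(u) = [1.72, 1.11, 1.54]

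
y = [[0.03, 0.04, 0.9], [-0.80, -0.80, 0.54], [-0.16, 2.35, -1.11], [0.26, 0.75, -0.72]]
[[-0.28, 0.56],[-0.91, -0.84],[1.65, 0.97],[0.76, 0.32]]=y@[[0.34, 0.71],[0.56, 0.73],[-0.35, 0.57]]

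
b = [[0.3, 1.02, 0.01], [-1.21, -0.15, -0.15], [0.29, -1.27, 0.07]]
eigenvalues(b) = [(0.11+1j), (0.11-1j), (-0+0j)]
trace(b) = 0.22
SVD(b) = [[-0.64, 0.15, 0.76], [0.17, -0.93, 0.32], [0.75, 0.34, 0.57]] @ diag([1.6400387988143734, 1.2852125741394504, 0.0011737364914459266]) @ [[-0.11, -0.99, 0.01],[0.99, -0.11, 0.13],[0.13, -0.03, -0.99]]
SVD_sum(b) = [[0.12, 1.04, -0.01], [-0.03, -0.28, 0.00], [-0.14, -1.22, 0.02]] + [[0.18, -0.02, 0.02], [-1.18, 0.13, -0.15], [0.43, -0.05, 0.06]] + [[0.00, -0.0, -0.0], [0.00, -0.0, -0.00], [0.0, -0.00, -0.0]]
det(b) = -0.00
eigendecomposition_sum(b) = [[0.15+0.59j, (0.51-0.01j), 0.08j],[(-0.6+0.05j), -0.07+0.50j, -0.07-0.01j],[(0.15-0.81j), (-0.63-0.27j), 0.04-0.10j]] + [[(0.15-0.59j), 0.51+0.01j, -0.08j],[-0.60-0.05j, -0.07-0.50j, (-0.07+0.01j)],[0.15+0.81j, -0.63+0.27j, 0.04+0.10j]] + [[-0j, 0.00-0.00j, 0.00-0.00j], [-0.00+0.00j, (-0+0j), (-0+0j)], [(-0+0j), (-0+0j), -0.00+0.00j]]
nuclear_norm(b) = 2.93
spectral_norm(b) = 1.64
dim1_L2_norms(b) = [1.06, 1.23, 1.3]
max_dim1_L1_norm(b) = 1.63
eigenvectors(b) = [[(-0.47+0.21j), (-0.47-0.21j), -0.13+0.00j],  [(-0.13-0.49j), -0.13+0.49j, 0.03+0.00j],  [(0.69+0j), (0.69-0j), 0.99+0.00j]]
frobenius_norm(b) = 2.08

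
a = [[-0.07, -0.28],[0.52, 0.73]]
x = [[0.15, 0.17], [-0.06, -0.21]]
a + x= [[0.08, -0.11], [0.46, 0.52]]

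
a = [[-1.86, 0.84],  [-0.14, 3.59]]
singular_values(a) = [3.74, 1.75]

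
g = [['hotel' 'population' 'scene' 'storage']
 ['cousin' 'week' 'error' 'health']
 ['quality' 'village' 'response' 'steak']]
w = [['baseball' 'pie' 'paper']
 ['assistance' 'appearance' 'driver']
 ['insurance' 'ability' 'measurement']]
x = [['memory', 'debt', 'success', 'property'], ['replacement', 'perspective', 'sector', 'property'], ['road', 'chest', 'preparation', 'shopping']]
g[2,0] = 'quality'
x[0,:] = ['memory', 'debt', 'success', 'property']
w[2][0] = 'insurance'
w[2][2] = 'measurement'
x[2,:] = ['road', 'chest', 'preparation', 'shopping']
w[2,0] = 'insurance'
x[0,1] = 'debt'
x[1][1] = 'perspective'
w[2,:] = ['insurance', 'ability', 'measurement']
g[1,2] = 'error'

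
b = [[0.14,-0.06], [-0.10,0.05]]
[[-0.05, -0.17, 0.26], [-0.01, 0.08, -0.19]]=b @ [[-2.81, -3.45, 1.66], [-5.74, -5.23, -0.42]]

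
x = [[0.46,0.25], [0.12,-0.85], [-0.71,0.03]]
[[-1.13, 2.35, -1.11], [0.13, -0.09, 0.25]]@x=[[0.55,-2.31], [-0.13,0.12]]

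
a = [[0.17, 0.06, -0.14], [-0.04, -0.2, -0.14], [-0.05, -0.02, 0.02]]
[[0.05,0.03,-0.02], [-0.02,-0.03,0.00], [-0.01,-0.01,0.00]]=a@[[0.18,0.1,-0.07], [0.10,0.13,-0.02], [-0.07,-0.02,0.03]]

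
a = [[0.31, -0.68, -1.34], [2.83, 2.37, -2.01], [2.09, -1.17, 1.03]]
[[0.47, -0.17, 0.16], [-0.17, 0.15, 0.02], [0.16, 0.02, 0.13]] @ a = [[-0.0, -0.91, -0.12], [0.41, 0.45, -0.05], [0.38, -0.21, -0.12]]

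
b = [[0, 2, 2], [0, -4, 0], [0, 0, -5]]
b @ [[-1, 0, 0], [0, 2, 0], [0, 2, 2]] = [[0, 8, 4], [0, -8, 0], [0, -10, -10]]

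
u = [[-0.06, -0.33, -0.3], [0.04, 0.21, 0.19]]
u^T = [[-0.06, 0.04], [-0.33, 0.21], [-0.3, 0.19]]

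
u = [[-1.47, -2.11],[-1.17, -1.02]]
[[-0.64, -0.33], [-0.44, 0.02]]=u@ [[0.29, -0.39], [0.1, 0.43]]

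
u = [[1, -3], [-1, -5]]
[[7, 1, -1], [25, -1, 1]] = u @ [[-5, 1, -1], [-4, 0, 0]]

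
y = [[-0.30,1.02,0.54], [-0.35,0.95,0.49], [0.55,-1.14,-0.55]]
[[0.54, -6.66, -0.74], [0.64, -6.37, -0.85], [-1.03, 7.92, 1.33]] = y@ [[-1.71, 2.85, 1.82], [0.59, -4.36, -1.3], [-1.06, -2.52, 2.09]]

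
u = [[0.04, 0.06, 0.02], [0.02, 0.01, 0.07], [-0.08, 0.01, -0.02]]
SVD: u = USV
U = [[-0.55, -0.47, 0.69], [-0.53, -0.45, -0.72], [0.65, -0.76, -0.00]]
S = [0.11, 0.06, 0.05]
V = [[-0.77, -0.29, -0.56],[0.58, -0.69, -0.44],[0.26, 0.66, -0.7]]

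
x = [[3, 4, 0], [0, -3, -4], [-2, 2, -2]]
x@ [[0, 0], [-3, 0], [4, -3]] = [[-12, 0], [-7, 12], [-14, 6]]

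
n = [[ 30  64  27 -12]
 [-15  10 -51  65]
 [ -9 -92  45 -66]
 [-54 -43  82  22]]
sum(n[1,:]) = 9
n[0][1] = 64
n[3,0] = -54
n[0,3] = -12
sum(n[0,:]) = 109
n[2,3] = -66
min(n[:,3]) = -66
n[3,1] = -43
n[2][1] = -92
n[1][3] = 65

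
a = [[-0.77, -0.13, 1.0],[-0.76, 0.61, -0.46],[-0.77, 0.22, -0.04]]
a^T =[[-0.77, -0.76, -0.77],  [-0.13, 0.61, 0.22],  [1.00, -0.46, -0.04]]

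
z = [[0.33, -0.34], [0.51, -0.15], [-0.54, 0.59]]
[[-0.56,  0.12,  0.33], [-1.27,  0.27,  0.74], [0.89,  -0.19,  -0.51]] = z @ [[-2.81,0.6,1.64],[-1.07,0.23,0.63]]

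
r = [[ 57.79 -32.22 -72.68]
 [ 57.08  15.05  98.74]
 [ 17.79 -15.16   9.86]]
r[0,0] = 57.79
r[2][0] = 17.79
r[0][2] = -72.68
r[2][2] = 9.86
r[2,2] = 9.86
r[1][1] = 15.05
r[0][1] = -32.22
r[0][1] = -32.22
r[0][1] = -32.22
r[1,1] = 15.05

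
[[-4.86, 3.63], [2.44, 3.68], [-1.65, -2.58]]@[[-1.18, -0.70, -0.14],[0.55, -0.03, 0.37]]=[[7.73, 3.29, 2.02],[-0.86, -1.82, 1.02],[0.53, 1.23, -0.72]]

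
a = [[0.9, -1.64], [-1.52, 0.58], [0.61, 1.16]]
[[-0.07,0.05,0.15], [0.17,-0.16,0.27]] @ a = [[-0.05, 0.32], [0.56, -0.06]]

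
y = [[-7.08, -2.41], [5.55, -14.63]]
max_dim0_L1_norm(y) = 17.04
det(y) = 116.96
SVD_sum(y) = [[-0.12, 0.31], [5.7, -14.57]] + [[-6.96, -2.72], [-0.15, -0.06]]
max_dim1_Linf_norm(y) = 14.63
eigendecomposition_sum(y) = [[-24.97,12.78],[-29.43,15.05]] + [[17.89, -15.19], [34.98, -29.68]]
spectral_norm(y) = 15.65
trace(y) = -21.71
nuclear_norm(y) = 23.12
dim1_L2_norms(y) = [7.48, 15.65]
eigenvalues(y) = [-9.92, -11.79]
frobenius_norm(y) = 17.34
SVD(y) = [[-0.02, 1.0], [1.0, 0.02]] @ diag([15.6500983385807, 7.473173488736473]) @ [[0.36, -0.93], [-0.93, -0.36]]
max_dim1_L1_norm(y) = 20.18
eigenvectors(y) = [[0.65,  0.46], [0.76,  0.89]]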